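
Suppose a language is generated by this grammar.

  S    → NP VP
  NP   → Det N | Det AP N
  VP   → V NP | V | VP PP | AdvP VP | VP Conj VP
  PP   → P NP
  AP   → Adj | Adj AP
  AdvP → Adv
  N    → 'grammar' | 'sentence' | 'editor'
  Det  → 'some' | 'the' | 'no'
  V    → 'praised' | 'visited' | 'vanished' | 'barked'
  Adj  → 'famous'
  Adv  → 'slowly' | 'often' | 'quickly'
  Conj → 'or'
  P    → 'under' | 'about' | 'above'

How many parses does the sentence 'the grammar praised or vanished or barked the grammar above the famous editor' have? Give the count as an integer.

5

Two of the 5 distinct bracketings:
[S [NP [Det the] [N grammar]] [VP [VP [VP [V praised]] [Conj or] [VP [VP [V vanished]] [Conj or] [VP [V barked] [NP [Det the] [N grammar]]]]] [PP [P above] [NP [Det the] [AP [Adj famous]] [N editor]]]]]
[S [NP [Det the] [N grammar]] [VP [VP [VP [VP [V praised]] [Conj or] [VP [V vanished]]] [Conj or] [VP [V barked] [NP [Det the] [N grammar]]]] [PP [P above] [NP [Det the] [AP [Adj famous]] [N editor]]]]]
The trees differ in how a recursive rule is bracketed over the same span.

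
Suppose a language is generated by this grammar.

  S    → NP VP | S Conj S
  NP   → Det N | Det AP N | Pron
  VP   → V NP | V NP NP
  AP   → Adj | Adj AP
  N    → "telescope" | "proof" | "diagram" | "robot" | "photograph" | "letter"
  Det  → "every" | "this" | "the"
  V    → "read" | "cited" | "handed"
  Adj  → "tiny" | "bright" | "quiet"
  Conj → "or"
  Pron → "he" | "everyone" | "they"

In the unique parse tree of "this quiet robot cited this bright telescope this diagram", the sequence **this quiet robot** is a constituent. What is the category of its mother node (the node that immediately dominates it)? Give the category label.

S
  NP
    Det: this
    AP
      Adj: quiet
    N: robot
  VP
    V: cited
    NP
      Det: this
      AP
        Adj: bright
      N: telescope
    NP
      Det: this
      N: diagram
The span 'this quiet robot' is the NP node built by NP → Det AP N.
Its mother is the S built by S → NP VP.

S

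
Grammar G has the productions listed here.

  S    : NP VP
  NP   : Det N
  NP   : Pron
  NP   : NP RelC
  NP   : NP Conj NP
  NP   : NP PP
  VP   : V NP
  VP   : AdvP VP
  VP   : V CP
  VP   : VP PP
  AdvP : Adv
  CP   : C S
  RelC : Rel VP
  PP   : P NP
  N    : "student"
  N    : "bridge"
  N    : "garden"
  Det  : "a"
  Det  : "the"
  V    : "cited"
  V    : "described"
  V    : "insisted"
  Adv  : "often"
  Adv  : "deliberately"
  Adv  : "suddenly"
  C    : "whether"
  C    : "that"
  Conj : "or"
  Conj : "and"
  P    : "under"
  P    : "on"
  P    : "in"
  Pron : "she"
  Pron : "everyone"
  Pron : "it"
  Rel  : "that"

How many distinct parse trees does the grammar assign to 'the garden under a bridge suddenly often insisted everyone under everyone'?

Two of the 4 distinct bracketings:
[S [NP [NP [Det the] [N garden]] [PP [P under] [NP [Det a] [N bridge]]]] [VP [AdvP [Adv suddenly]] [VP [AdvP [Adv often]] [VP [V insisted] [NP [NP [Pron everyone]] [PP [P under] [NP [Pron everyone]]]]]]]]
[S [NP [NP [Det the] [N garden]] [PP [P under] [NP [Det a] [N bridge]]]] [VP [AdvP [Adv suddenly]] [VP [AdvP [Adv often]] [VP [VP [V insisted] [NP [Pron everyone]]] [PP [P under] [NP [Pron everyone]]]]]]]
The difference turns on whether VP → VP PP is used at the relevant span, versus an alternative expansion of VP.

4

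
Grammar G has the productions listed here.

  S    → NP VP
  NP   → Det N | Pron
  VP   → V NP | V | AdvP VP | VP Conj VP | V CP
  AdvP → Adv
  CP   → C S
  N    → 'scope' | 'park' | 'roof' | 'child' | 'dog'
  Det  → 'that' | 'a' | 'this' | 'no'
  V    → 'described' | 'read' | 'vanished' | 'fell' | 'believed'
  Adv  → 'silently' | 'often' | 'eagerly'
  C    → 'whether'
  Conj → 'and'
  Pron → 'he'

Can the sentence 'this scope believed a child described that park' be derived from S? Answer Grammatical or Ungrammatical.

Ungrammatical

For S → NP VP, the only prefix that parses as NP is 'this scope', but the remainder 'believed a child described that park' is not a VP under these rules.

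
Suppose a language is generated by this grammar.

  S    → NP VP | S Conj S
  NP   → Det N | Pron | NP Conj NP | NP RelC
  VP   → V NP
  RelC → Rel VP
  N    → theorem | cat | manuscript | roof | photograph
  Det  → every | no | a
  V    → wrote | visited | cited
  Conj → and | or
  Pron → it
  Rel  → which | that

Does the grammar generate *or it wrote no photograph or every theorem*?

Ungrammatical

For S → NP VP, no prefix of the string parses as an NP. The alternative S rule S → S Conj S likewise has no satisfying split.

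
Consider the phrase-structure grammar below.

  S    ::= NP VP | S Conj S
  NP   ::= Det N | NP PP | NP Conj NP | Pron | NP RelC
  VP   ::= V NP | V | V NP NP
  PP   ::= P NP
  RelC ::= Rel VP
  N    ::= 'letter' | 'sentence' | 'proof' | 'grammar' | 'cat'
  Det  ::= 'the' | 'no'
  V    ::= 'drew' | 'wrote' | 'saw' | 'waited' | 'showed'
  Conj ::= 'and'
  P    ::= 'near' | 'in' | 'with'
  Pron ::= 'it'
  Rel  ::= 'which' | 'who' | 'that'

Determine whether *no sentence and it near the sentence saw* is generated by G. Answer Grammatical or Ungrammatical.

Grammatical

S
  NP
    NP
      NP
        Det: no
        N: sentence
      Conj: and
      NP
        Pron: it
    PP
      P: near
      NP
        Det: the
        N: sentence
  VP
    V: saw
Each bracket corresponds to one application of a listed rule, so the string is derivable from S.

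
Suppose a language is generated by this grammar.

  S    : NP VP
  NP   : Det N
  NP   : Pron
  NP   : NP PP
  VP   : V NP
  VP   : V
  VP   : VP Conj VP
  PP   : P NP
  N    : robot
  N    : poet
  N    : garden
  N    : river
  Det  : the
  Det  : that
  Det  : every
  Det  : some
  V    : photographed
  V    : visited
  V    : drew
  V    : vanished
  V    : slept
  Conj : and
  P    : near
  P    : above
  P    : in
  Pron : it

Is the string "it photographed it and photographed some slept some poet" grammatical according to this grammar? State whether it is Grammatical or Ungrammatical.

A Det word can never sit immediately before a V word in any string this grammar generates, so the substring 'some slept' rules out a derivation.

Ungrammatical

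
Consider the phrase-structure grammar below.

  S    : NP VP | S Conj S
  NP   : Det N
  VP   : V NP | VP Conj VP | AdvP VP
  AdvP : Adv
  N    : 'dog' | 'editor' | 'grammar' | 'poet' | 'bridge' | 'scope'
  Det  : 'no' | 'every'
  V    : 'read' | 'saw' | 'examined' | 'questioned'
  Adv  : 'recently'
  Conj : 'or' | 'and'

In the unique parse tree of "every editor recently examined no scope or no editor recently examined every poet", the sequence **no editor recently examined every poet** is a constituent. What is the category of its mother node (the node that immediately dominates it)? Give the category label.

[S [S [NP [Det every] [N editor]] [VP [AdvP [Adv recently]] [VP [V examined] [NP [Det no] [N scope]]]]] [Conj or] [S [NP [Det no] [N editor]] [VP [AdvP [Adv recently]] [VP [V examined] [NP [Det every] [N poet]]]]]]
The span 'no editor recently examined every poet' is the S node built by S → NP VP.
Its mother is the S built by S → S Conj S.

S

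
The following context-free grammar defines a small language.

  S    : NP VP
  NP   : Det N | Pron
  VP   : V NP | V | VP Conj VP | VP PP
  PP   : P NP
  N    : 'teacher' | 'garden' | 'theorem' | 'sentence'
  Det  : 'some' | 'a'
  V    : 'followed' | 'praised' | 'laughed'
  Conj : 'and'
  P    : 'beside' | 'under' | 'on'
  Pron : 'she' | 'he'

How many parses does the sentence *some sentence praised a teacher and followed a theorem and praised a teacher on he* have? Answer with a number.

5

Two of the 5 distinct bracketings:
[S [NP [Det some] [N sentence]] [VP [VP [V praised] [NP [Det a] [N teacher]]] [Conj and] [VP [VP [V followed] [NP [Det a] [N theorem]]] [Conj and] [VP [VP [V praised] [NP [Det a] [N teacher]]] [PP [P on] [NP [Pron he]]]]]]]
[S [NP [Det some] [N sentence]] [VP [VP [V praised] [NP [Det a] [N teacher]]] [Conj and] [VP [VP [VP [V followed] [NP [Det a] [N theorem]]] [Conj and] [VP [V praised] [NP [Det a] [N teacher]]]] [PP [P on] [NP [Pron he]]]]]]
The trees differ in how a recursive rule is bracketed over the same span.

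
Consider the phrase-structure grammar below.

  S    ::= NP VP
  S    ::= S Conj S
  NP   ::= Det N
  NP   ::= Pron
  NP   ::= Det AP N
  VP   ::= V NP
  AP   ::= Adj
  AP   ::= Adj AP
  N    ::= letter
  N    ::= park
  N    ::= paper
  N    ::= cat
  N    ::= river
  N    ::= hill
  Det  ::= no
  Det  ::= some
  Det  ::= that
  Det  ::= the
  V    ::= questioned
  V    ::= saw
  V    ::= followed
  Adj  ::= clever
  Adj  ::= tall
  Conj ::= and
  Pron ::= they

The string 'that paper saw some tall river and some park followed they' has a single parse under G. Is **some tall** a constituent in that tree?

[S [S [NP [Det that] [N paper]] [VP [V saw] [NP [Det some] [AP [Adj tall]] [N river]]]] [Conj and] [S [NP [Det some] [N park]] [VP [V followed] [NP [Pron they]]]]]
The smallest constituent containing 'some tall' is the NP spanning 'some tall river'; no single node in the tree dominates exactly the given words.

No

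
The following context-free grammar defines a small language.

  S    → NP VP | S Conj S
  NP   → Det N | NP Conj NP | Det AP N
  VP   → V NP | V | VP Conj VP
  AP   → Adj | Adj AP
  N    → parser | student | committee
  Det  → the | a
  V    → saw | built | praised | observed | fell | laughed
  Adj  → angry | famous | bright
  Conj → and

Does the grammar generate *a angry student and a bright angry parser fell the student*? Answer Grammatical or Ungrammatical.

[S [NP [NP [Det a] [AP [Adj angry]] [N student]] [Conj and] [NP [Det a] [AP [Adj bright] [AP [Adj angry]]] [N parser]]] [VP [V fell] [NP [Det the] [N student]]]]
The bracketing above is licensed at every node by one of the given productions, with S at the root.

Grammatical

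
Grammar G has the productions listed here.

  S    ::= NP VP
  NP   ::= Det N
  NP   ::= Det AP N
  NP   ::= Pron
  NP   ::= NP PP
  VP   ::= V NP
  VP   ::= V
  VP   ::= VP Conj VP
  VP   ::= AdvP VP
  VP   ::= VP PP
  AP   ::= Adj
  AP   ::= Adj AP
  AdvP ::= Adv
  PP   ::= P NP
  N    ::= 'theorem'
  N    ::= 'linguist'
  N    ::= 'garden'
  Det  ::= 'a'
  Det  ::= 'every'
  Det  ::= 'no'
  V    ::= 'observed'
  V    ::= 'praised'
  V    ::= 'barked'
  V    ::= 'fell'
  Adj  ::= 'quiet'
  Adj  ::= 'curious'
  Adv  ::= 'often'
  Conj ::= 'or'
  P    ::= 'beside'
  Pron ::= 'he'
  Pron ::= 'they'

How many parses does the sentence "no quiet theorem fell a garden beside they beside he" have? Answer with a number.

5

Two of the 5 distinct bracketings:
[S [NP [Det no] [AP [Adj quiet]] [N theorem]] [VP [V fell] [NP [NP [Det a] [N garden]] [PP [P beside] [NP [NP [Pron they]] [PP [P beside] [NP [Pron he]]]]]]]]
[S [NP [Det no] [AP [Adj quiet]] [N theorem]] [VP [V fell] [NP [NP [NP [Det a] [N garden]] [PP [P beside] [NP [Pron they]]]] [PP [P beside] [NP [Pron he]]]]]]
The trees differ in how a recursive rule is bracketed over the same span.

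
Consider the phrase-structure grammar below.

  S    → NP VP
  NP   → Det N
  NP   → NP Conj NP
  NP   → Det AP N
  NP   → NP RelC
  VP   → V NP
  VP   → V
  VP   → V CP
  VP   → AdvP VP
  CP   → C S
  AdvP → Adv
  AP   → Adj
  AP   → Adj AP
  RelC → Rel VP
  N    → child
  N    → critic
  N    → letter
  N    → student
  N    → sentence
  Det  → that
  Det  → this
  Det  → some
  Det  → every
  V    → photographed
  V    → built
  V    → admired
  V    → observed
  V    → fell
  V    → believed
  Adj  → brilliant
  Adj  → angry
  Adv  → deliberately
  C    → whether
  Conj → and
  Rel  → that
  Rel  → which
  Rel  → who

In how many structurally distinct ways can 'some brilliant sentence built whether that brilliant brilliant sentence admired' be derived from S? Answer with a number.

1

[S [NP [Det some] [AP [Adj brilliant]] [N sentence]] [VP [V built] [CP [C whether] [S [NP [Det that] [AP [Adj brilliant] [AP [Adj brilliant]]] [N sentence]] [VP [V admired]]]]]]
No rule offers an alternative attachment or grouping for any span, so this is the only derivation.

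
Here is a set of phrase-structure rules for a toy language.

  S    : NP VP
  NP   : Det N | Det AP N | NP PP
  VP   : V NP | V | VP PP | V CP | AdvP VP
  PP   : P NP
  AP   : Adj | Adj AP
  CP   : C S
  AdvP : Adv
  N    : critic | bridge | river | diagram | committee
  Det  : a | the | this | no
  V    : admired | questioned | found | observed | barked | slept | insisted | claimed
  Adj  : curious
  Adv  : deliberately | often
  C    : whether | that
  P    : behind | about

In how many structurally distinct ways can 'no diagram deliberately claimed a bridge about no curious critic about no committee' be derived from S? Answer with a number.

Two of the 9 distinct bracketings:
[S [NP [Det no] [N diagram]] [VP [VP [AdvP [Adv deliberately]] [VP [V claimed] [NP [Det a] [N bridge]]]] [PP [P about] [NP [NP [Det no] [AP [Adj curious]] [N critic]] [PP [P about] [NP [Det no] [N committee]]]]]]]
[S [NP [Det no] [N diagram]] [VP [VP [VP [AdvP [Adv deliberately]] [VP [V claimed] [NP [Det a] [N bridge]]]] [PP [P about] [NP [Det no] [AP [Adj curious]] [N critic]]]] [PP [P about] [NP [Det no] [N committee]]]]]
The difference turns on whether NP → NP PP is used at the relevant span, versus an alternative expansion of NP.

9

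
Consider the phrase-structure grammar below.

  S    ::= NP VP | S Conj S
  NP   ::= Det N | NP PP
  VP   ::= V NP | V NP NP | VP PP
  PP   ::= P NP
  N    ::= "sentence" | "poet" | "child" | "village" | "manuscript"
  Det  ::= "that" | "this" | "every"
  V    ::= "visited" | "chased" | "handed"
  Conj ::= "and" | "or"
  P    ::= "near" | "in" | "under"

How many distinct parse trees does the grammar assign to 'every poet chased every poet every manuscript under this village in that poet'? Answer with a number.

5

Two of the 5 distinct bracketings:
[S [NP [Det every] [N poet]] [VP [V chased] [NP [Det every] [N poet]] [NP [NP [Det every] [N manuscript]] [PP [P under] [NP [NP [Det this] [N village]] [PP [P in] [NP [Det that] [N poet]]]]]]]]
[S [NP [Det every] [N poet]] [VP [V chased] [NP [Det every] [N poet]] [NP [NP [NP [Det every] [N manuscript]] [PP [P under] [NP [Det this] [N village]]]] [PP [P in] [NP [Det that] [N poet]]]]]]
The trees differ in how a recursive rule is bracketed over the same span.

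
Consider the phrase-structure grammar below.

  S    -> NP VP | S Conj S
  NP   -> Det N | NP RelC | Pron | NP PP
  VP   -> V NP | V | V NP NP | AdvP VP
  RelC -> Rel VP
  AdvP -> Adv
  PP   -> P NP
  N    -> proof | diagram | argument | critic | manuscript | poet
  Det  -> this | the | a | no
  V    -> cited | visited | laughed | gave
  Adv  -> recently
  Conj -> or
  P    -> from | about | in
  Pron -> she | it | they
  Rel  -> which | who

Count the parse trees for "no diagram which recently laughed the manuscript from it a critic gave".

[S [NP [NP [Det no] [N diagram]] [RelC [Rel which] [VP [AdvP [Adv recently]] [VP [V laughed] [NP [NP [Det the] [N manuscript]] [PP [P from] [NP [Pron it]]]] [NP [Det a] [N critic]]]]]] [VP [V gave]]]
No rule offers an alternative attachment or grouping for any span, so this is the only derivation.

1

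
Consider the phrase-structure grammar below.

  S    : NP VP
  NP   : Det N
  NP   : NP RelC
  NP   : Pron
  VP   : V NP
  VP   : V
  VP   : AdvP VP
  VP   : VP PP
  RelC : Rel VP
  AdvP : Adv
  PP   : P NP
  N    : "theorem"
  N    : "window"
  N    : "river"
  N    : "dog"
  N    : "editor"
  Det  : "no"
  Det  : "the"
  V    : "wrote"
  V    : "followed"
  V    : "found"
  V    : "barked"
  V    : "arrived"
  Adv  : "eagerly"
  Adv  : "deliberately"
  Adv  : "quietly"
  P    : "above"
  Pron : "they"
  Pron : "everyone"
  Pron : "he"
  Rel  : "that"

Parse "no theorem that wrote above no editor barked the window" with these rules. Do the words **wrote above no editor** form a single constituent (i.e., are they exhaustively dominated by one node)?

Yes

[S [NP [NP [Det no] [N theorem]] [RelC [Rel that] [VP [VP [V wrote]] [PP [P above] [NP [Det no] [N editor]]]]]] [VP [V barked] [NP [Det the] [N window]]]]
The words 'wrote above no editor' are exhaustively dominated by a single VP node (built by VP → VP PP), so they form a constituent.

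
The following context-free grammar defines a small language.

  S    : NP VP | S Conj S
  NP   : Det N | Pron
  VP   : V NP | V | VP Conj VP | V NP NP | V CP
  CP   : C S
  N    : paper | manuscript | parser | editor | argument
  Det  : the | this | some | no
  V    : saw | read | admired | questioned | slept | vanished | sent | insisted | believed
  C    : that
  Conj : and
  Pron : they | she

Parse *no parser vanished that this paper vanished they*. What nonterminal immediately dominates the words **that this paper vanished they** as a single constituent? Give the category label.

CP

[S [NP [Det no] [N parser]] [VP [V vanished] [CP [C that] [S [NP [Det this] [N paper]] [VP [V vanished] [NP [Pron they]]]]]]]
The span 'that this paper vanished they' is the CP node built by CP → C S.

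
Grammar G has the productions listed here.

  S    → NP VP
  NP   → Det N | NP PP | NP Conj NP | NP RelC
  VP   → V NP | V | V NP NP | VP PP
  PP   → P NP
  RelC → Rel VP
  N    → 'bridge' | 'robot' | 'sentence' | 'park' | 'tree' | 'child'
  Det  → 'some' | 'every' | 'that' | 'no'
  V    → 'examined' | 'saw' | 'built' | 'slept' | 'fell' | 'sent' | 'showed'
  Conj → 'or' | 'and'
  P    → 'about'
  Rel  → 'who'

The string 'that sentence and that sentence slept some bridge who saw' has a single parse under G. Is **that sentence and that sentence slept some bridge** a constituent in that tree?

No

[S [NP [NP [Det that] [N sentence]] [Conj and] [NP [Det that] [N sentence]]] [VP [V slept] [NP [NP [Det some] [N bridge]] [RelC [Rel who] [VP [V saw]]]]]]
The smallest constituent containing 'that sentence and that sentence slept some bridge' is the S spanning 'that sentence and that sentence slept some bridge who saw'; no single node in the tree dominates exactly the given words.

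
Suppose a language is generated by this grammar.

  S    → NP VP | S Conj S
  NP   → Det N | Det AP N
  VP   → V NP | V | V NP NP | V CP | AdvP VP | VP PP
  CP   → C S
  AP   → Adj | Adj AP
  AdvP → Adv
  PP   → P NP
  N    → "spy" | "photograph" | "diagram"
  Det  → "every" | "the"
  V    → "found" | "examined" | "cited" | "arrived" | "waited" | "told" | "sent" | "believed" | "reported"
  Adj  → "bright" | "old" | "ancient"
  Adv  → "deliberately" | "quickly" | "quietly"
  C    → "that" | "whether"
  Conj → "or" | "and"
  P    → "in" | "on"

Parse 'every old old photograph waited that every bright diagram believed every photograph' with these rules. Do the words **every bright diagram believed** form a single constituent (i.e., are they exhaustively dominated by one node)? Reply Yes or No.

[S [NP [Det every] [AP [Adj old] [AP [Adj old]]] [N photograph]] [VP [V waited] [CP [C that] [S [NP [Det every] [AP [Adj bright]] [N diagram]] [VP [V believed] [NP [Det every] [N photograph]]]]]]]
The smallest constituent containing 'every bright diagram believed' is the S spanning 'every bright diagram believed every photograph'; no single node in the tree dominates exactly the given words.

No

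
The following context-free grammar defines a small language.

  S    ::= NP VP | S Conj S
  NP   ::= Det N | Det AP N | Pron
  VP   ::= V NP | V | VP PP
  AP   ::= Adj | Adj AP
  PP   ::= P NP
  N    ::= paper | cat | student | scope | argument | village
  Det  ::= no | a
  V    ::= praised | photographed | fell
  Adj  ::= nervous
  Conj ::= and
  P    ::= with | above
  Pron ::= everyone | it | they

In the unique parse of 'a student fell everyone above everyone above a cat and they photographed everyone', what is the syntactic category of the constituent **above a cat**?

S
  S
    NP
      Det: a
      N: student
    VP
      VP
        VP
          V: fell
          NP
            Pron: everyone
        PP
          P: above
          NP
            Pron: everyone
      PP
        P: above
        NP
          Det: a
          N: cat
  Conj: and
  S
    NP
      Pron: they
    VP
      V: photographed
      NP
        Pron: everyone
The span 'above a cat' is the PP node built by PP → P NP.

PP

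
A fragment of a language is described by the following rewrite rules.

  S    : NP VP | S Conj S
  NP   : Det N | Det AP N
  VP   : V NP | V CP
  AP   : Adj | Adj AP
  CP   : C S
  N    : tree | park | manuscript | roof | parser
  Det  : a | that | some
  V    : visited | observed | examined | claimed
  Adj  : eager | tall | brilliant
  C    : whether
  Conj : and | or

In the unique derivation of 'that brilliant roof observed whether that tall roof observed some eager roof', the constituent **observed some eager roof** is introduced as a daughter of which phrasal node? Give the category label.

S

[S [NP [Det that] [AP [Adj brilliant]] [N roof]] [VP [V observed] [CP [C whether] [S [NP [Det that] [AP [Adj tall]] [N roof]] [VP [V observed] [NP [Det some] [AP [Adj eager]] [N roof]]]]]]]
The span 'observed some eager roof' is the VP node built by VP → V NP.
Its mother is the S built by S → NP VP.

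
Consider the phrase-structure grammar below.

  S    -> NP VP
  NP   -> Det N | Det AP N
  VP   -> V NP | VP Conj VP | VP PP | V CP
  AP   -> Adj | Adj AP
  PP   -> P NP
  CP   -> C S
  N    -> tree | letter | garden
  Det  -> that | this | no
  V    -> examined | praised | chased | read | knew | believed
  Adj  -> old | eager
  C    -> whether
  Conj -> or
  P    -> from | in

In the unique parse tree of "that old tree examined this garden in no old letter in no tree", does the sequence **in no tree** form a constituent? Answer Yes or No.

[S [NP [Det that] [AP [Adj old]] [N tree]] [VP [VP [VP [V examined] [NP [Det this] [N garden]]] [PP [P in] [NP [Det no] [AP [Adj old]] [N letter]]]] [PP [P in] [NP [Det no] [N tree]]]]]
The words 'in no tree' are exhaustively dominated by a single PP node (built by PP → P NP), so they form a constituent.

Yes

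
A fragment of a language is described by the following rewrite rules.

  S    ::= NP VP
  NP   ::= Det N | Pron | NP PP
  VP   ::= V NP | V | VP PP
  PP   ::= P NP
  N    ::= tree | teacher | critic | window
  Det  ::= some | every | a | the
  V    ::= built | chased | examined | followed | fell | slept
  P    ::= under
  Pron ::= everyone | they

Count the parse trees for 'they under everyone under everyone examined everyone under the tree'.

4

Two of the 4 distinct bracketings:
[S [NP [NP [Pron they]] [PP [P under] [NP [NP [Pron everyone]] [PP [P under] [NP [Pron everyone]]]]]] [VP [V examined] [NP [NP [Pron everyone]] [PP [P under] [NP [Det the] [N tree]]]]]]
[S [NP [NP [Pron they]] [PP [P under] [NP [NP [Pron everyone]] [PP [P under] [NP [Pron everyone]]]]]] [VP [VP [V examined] [NP [Pron everyone]]] [PP [P under] [NP [Det the] [N tree]]]]]
The difference turns on whether VP → VP PP is used at the relevant span, versus an alternative expansion of VP.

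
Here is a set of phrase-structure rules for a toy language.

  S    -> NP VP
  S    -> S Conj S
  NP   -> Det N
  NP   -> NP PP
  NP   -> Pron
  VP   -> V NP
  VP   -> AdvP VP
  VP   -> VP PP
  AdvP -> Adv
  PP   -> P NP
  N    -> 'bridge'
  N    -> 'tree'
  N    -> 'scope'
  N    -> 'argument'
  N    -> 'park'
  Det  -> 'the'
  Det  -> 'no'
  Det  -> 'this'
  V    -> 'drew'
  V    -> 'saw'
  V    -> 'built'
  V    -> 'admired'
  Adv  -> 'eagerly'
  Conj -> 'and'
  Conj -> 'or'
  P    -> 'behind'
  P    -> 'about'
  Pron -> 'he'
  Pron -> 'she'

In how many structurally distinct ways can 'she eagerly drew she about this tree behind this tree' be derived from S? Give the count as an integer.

9

Two of the 9 distinct bracketings:
[S [NP [Pron she]] [VP [AdvP [Adv eagerly]] [VP [V drew] [NP [NP [Pron she]] [PP [P about] [NP [NP [Det this] [N tree]] [PP [P behind] [NP [Det this] [N tree]]]]]]]]]
[S [NP [Pron she]] [VP [AdvP [Adv eagerly]] [VP [V drew] [NP [NP [NP [Pron she]] [PP [P about] [NP [Det this] [N tree]]]] [PP [P behind] [NP [Det this] [N tree]]]]]]]
The trees differ in how a recursive rule is bracketed over the same span.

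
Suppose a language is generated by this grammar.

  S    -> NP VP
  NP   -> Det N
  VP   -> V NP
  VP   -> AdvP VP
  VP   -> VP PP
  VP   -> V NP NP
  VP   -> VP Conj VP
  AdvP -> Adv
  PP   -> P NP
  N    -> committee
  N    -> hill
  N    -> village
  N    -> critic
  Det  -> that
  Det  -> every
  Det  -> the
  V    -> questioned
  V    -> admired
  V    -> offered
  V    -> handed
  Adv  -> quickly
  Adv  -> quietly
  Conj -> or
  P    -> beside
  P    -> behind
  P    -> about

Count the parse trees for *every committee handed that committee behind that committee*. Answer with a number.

[S [NP [Det every] [N committee]] [VP [VP [V handed] [NP [Det that] [N committee]]] [PP [P behind] [NP [Det that] [N committee]]]]]
No rule offers an alternative attachment or grouping for any span, so this is the only derivation.

1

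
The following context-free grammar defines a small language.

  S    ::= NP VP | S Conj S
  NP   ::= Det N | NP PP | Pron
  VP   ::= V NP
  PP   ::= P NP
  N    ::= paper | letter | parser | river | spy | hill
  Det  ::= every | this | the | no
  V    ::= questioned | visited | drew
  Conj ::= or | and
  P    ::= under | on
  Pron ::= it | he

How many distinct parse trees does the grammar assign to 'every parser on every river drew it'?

[S [NP [NP [Det every] [N parser]] [PP [P on] [NP [Det every] [N river]]]] [VP [V drew] [NP [Pron it]]]]
No rule offers an alternative attachment or grouping for any span, so this is the only derivation.

1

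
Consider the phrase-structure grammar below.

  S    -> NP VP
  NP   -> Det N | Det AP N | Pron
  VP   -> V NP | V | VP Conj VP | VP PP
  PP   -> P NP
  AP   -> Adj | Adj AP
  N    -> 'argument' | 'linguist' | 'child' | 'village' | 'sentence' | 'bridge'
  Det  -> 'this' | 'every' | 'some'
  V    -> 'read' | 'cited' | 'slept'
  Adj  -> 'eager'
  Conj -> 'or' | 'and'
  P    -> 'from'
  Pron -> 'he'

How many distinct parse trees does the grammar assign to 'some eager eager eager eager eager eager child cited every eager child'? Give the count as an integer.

[S [NP [Det some] [AP [Adj eager] [AP [Adj eager] [AP [Adj eager] [AP [Adj eager] [AP [Adj eager] [AP [Adj eager]]]]]]] [N child]] [VP [V cited] [NP [Det every] [AP [Adj eager]] [N child]]]]
No rule offers an alternative attachment or grouping for any span, so this is the only derivation.

1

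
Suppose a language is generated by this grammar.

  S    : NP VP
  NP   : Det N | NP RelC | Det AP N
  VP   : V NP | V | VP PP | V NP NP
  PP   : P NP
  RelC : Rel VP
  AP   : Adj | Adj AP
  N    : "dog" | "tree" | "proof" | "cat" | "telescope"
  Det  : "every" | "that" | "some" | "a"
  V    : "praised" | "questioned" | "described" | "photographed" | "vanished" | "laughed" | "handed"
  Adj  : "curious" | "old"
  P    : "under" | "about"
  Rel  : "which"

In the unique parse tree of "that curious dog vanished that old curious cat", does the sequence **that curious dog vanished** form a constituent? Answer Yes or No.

[S [NP [Det that] [AP [Adj curious]] [N dog]] [VP [V vanished] [NP [Det that] [AP [Adj old] [AP [Adj curious]]] [N cat]]]]
The smallest constituent containing 'that curious dog vanished' is the S spanning 'that curious dog vanished that old curious cat'; no single node in the tree dominates exactly the given words.

No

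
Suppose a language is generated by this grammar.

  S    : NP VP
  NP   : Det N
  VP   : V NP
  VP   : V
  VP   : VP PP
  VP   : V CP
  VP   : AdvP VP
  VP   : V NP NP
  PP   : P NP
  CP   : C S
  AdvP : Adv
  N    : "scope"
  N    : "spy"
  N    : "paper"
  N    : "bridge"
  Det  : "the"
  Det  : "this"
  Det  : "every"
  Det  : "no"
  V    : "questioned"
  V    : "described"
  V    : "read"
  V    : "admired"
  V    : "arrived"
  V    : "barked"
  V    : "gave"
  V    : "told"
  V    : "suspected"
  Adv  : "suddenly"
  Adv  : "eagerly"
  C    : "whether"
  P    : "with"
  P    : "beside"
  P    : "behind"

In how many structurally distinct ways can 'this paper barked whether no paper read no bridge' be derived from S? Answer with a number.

[S [NP [Det this] [N paper]] [VP [V barked] [CP [C whether] [S [NP [Det no] [N paper]] [VP [V read] [NP [Det no] [N bridge]]]]]]]
No rule offers an alternative attachment or grouping for any span, so this is the only derivation.

1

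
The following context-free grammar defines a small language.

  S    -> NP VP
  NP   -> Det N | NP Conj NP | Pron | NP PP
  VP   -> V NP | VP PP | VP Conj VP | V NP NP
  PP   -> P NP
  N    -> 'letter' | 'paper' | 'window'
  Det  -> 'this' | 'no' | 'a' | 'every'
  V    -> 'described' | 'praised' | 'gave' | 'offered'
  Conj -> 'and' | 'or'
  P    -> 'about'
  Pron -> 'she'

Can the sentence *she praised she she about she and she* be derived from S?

Grammatical

[S [NP [Pron she]] [VP [VP [V praised] [NP [Pron she]] [NP [Pron she]]] [PP [P about] [NP [NP [Pron she]] [Conj and] [NP [Pron she]]]]]]
Every word is introduced by a lexical rule and the phrasal rules combine the resulting categories into a single S.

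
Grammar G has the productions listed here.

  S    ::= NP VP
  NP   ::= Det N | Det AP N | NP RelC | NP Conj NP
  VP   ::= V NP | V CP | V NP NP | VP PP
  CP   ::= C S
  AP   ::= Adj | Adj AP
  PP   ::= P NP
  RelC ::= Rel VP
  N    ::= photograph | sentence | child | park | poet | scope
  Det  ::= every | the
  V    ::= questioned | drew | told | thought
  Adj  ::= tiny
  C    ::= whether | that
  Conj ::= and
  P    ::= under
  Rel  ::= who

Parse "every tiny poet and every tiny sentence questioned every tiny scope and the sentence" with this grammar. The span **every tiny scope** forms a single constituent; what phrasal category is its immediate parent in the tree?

NP

S
  NP
    NP
      Det: every
      AP
        Adj: tiny
      N: poet
    Conj: and
    NP
      Det: every
      AP
        Adj: tiny
      N: sentence
  VP
    V: questioned
    NP
      NP
        Det: every
        AP
          Adj: tiny
        N: scope
      Conj: and
      NP
        Det: the
        N: sentence
The span 'every tiny scope' is the NP node built by NP → Det AP N.
Its mother is the NP built by NP → NP Conj NP.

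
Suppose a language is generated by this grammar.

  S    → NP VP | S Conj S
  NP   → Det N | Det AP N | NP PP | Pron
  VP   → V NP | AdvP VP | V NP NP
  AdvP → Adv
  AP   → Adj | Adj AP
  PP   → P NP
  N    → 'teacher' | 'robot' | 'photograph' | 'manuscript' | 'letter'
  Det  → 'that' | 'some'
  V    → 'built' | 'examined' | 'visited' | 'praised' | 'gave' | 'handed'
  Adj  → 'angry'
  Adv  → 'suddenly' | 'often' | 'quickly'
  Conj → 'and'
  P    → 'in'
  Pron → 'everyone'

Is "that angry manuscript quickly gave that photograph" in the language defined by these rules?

Grammatical

[S [NP [Det that] [AP [Adj angry]] [N manuscript]] [VP [AdvP [Adv quickly]] [VP [V gave] [NP [Det that] [N photograph]]]]]
Every word is introduced by a lexical rule and the phrasal rules combine the resulting categories into a single S.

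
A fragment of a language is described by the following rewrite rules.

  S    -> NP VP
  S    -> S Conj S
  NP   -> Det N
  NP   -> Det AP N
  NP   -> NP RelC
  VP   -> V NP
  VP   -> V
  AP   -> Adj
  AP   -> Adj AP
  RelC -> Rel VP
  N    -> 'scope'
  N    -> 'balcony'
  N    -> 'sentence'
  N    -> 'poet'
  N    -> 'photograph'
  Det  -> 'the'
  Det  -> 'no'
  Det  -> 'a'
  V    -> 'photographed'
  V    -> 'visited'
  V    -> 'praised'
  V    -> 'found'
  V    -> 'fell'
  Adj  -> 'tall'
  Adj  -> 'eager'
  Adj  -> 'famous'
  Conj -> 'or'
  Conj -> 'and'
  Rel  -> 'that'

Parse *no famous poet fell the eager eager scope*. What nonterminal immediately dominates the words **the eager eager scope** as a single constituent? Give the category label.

NP

S
  NP
    Det: no
    AP
      Adj: famous
    N: poet
  VP
    V: fell
    NP
      Det: the
      AP
        Adj: eager
        AP
          Adj: eager
      N: scope
The span 'the eager eager scope' is the NP node built by NP → Det AP N.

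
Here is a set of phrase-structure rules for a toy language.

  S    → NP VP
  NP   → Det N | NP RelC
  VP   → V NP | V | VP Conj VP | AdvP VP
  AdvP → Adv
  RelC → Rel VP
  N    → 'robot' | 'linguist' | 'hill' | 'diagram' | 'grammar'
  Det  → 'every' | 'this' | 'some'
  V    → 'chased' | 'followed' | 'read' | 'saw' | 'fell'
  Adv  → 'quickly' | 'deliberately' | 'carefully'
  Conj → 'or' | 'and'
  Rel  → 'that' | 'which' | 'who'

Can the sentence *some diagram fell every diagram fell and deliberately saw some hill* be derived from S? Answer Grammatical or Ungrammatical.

For S → NP VP, the only prefix that parses as NP is 'some diagram', but the remainder 'fell every diagram fell and deliberately saw some hill' is not a VP under these rules.

Ungrammatical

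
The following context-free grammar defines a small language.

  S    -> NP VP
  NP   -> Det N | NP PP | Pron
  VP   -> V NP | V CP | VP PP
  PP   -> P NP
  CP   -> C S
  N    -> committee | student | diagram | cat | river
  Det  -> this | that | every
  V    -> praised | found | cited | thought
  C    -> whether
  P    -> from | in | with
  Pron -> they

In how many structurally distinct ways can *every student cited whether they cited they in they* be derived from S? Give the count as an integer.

Two of the 3 distinct bracketings:
[S [NP [Det every] [N student]] [VP [V cited] [CP [C whether] [S [NP [Pron they]] [VP [V cited] [NP [NP [Pron they]] [PP [P in] [NP [Pron they]]]]]]]]]
[S [NP [Det every] [N student]] [VP [V cited] [CP [C whether] [S [NP [Pron they]] [VP [VP [V cited] [NP [Pron they]]] [PP [P in] [NP [Pron they]]]]]]]]
The difference turns on whether NP → NP PP is used at the relevant span, versus an alternative expansion of NP.

3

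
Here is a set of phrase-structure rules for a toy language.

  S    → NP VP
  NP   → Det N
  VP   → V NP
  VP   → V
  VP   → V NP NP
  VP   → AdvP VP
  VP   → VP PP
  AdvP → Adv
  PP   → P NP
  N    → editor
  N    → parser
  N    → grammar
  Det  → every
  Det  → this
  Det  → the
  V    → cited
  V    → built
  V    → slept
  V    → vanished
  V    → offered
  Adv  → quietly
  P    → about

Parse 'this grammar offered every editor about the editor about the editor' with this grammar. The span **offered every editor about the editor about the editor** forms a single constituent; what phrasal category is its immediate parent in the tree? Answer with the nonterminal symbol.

S

[S [NP [Det this] [N grammar]] [VP [VP [VP [V offered] [NP [Det every] [N editor]]] [PP [P about] [NP [Det the] [N editor]]]] [PP [P about] [NP [Det the] [N editor]]]]]
The span 'offered every editor about the editor about the editor' is the VP node built by VP → VP PP.
Its mother is the S built by S → NP VP.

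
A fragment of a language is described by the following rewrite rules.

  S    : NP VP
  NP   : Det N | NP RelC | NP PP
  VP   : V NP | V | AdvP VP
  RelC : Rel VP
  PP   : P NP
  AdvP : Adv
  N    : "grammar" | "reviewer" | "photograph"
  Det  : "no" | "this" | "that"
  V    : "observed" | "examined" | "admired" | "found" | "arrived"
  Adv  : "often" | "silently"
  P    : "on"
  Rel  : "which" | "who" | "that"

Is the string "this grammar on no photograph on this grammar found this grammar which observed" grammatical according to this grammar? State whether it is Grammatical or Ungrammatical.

Grammatical

S
  NP
    NP
      Det: this
      N: grammar
    PP
      P: on
      NP
        NP
          Det: no
          N: photograph
        PP
          P: on
          NP
            Det: this
            N: grammar
  VP
    V: found
    NP
      NP
        Det: this
        N: grammar
      RelC
        Rel: which
        VP
          V: observed
The bracketing above is licensed at every node by one of the given productions, with S at the root.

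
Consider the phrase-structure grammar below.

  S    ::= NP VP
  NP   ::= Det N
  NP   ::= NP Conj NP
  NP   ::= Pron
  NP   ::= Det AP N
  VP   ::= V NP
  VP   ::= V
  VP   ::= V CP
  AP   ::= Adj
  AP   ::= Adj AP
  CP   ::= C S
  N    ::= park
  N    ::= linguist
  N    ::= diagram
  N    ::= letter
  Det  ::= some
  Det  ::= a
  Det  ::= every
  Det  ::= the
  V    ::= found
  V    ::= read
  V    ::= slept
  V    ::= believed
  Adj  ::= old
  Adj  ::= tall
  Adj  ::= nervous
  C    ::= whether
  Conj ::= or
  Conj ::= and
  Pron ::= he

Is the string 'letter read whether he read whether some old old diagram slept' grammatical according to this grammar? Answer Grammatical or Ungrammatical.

For S → NP VP, no prefix of the string parses as an NP.

Ungrammatical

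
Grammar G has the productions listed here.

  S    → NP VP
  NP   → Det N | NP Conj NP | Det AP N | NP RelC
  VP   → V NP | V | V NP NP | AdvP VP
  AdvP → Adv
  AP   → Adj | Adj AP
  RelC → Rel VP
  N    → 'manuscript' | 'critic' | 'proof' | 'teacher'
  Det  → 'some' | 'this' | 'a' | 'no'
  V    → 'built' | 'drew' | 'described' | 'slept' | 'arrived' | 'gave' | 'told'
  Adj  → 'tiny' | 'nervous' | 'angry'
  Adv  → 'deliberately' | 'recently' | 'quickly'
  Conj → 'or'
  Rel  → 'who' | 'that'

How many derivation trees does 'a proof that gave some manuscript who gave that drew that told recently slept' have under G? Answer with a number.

Two of the 4 distinct bracketings:
[S [NP [NP [Det a] [N proof]] [RelC [Rel that] [VP [V gave] [NP [NP [NP [NP [Det some] [N manuscript]] [RelC [Rel who] [VP [V gave]]]] [RelC [Rel that] [VP [V drew]]]] [RelC [Rel that] [VP [V told]]]]]]] [VP [AdvP [Adv recently]] [VP [V slept]]]]
[S [NP [NP [NP [Det a] [N proof]] [RelC [Rel that] [VP [V gave] [NP [NP [NP [Det some] [N manuscript]] [RelC [Rel who] [VP [V gave]]]] [RelC [Rel that] [VP [V drew]]]]]]] [RelC [Rel that] [VP [V told]]]] [VP [AdvP [Adv recently]] [VP [V slept]]]]
The trees differ in how a recursive rule is bracketed over the same span.

4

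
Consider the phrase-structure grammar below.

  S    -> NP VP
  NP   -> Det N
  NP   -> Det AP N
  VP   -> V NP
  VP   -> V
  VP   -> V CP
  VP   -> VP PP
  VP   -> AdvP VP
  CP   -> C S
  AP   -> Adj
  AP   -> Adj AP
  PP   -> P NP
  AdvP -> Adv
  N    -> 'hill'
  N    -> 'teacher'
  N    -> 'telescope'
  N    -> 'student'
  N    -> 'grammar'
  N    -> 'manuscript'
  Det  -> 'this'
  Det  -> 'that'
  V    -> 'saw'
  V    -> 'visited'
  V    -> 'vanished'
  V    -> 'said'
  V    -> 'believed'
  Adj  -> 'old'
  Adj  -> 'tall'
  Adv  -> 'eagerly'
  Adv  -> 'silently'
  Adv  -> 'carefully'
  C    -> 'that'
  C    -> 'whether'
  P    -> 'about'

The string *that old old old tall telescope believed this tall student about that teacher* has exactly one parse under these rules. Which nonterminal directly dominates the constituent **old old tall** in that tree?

AP

S
  NP
    Det: that
    AP
      Adj: old
      AP
        Adj: old
        AP
          Adj: old
          AP
            Adj: tall
    N: telescope
  VP
    VP
      V: believed
      NP
        Det: this
        AP
          Adj: tall
        N: student
    PP
      P: about
      NP
        Det: that
        N: teacher
The span 'old old tall' is the AP node built by AP → Adj AP.
Its mother is the AP built by AP → Adj AP.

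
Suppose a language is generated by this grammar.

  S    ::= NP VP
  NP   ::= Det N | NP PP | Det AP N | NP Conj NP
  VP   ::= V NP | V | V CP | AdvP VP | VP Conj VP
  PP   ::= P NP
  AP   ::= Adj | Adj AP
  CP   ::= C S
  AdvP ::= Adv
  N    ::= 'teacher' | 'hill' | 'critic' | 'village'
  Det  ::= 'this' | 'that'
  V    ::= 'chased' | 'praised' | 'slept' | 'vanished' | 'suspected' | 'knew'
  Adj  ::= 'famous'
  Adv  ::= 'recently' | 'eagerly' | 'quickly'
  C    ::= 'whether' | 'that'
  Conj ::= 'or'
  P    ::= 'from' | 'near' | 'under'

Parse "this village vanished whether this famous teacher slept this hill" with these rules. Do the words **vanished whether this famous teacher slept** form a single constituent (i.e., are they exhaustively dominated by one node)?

[S [NP [Det this] [N village]] [VP [V vanished] [CP [C whether] [S [NP [Det this] [AP [Adj famous]] [N teacher]] [VP [V slept] [NP [Det this] [N hill]]]]]]]
The smallest constituent containing 'vanished whether this famous teacher slept' is the VP spanning 'vanished whether this famous teacher slept this hill'; no single node in the tree dominates exactly the given words.

No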